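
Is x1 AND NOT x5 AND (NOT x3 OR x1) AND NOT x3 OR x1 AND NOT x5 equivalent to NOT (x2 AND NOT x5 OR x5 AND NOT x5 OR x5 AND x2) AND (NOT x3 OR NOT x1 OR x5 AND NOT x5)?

No

E1: x1 AND NOT x5 AND (NOT x3 OR x1) AND NOT x3 OR x1 AND NOT x5
    = x1 AND NOT x5 AND NOT x3 OR x1 AND NOT x5   [absorption]
    = x1 AND NOT x5   [absorption]
E2: NOT (x2 AND NOT x5 OR x5 AND NOT x5 OR x5 AND x2) AND (NOT x3 OR NOT x1 OR x5 AND NOT x5)
    = NOT (x2 AND NOT x5 OR x5 AND NOT x5 OR x5 AND x2) AND (NOT x3 OR NOT x1)   [complement / identity]
    = NOT (x2 AND NOT x5 OR x5 AND x2) AND (NOT x3 OR NOT x1)   [complement / identity]
    = NOT x2 AND (NOT x3 OR NOT x1)   [distribution]
These differ: at x1=1, x2=1, x3=0, x5=0, E1 = 1 but E2 = 0.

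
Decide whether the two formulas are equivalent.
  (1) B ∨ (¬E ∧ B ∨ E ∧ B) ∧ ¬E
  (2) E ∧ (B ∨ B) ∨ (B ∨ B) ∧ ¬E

Yes

E1: B ∨ (¬E ∧ B ∨ E ∧ B) ∧ ¬E
    = B ∨ B ∧ ¬E   (distribution)
    = B   (absorption)
E2: E ∧ (B ∨ B) ∨ (B ∨ B) ∧ ¬E
    = B ∨ B   (distribution)
    = B   (idempotence)
Both reduce to B, so they are equivalent.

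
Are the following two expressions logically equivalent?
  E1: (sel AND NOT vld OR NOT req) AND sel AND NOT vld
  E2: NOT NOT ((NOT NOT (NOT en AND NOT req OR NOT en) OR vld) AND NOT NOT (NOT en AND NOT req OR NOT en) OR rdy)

E1: (sel AND NOT vld OR NOT req) AND sel AND NOT vld
    = sel AND NOT vld   (absorption)
E2: NOT NOT ((NOT NOT (NOT en AND NOT req OR NOT en) OR vld) AND NOT NOT (NOT en AND NOT req OR NOT en) OR rdy)
    = NOT NOT (NOT NOT (NOT en AND NOT req OR NOT en) OR rdy)   (absorption)
    = NOT NOT (NOT en AND NOT req OR NOT en) OR rdy   (double negation)
    = NOT en AND NOT req OR NOT en OR rdy   (double negation)
    = NOT en OR rdy   (absorption)
These differ: at en=0, rdy=1, req=0, sel=0, vld=1, E1 = 0 but E2 = 1.

No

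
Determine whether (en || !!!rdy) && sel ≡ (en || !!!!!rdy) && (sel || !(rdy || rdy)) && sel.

E1: (en || !!!rdy) && sel
    = (en || !rdy) && sel   — double negation
E2: (en || !!!!!rdy) && (sel || !(rdy || rdy)) && sel
    = (en || !!!rdy) && (sel || !(rdy || rdy)) && sel   — double negation
    = (en || !!!rdy) && (sel || !rdy) && sel   — idempotence
    = (en || !!!rdy) && sel   — absorption
    = (en || !rdy) && sel   — double negation
Both reduce to (en || !rdy) && sel, so they are equivalent.

Yes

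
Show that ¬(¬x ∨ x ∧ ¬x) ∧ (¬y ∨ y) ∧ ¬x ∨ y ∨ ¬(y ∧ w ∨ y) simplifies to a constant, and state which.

¬(¬x ∨ x ∧ ¬x) ∧ (¬y ∨ y) ∧ ¬x ∨ y ∨ ¬(y ∧ w ∨ y)
= ¬(¬x ∨ x ∧ ¬x) ∧ (¬y ∨ y) ∧ ¬x ∨ y ∨ ¬y
= ¬¬x ∧ (¬y ∨ y) ∧ ¬x ∨ y ∨ ¬y
= ¬¬x ∧ ¬x ∨ y ∨ ¬y
= x ∧ ¬x ∨ y ∨ ¬y
= y ∨ ¬y
= True

True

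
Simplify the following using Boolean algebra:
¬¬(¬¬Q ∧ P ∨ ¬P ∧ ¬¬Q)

¬¬(¬¬Q ∧ P ∨ ¬P ∧ ¬¬Q)
= ¬¬Q ∧ P ∨ ¬P ∧ ¬¬Q   (double negation)
= ¬¬Q   (distribution)
= Q   (double negation)

Q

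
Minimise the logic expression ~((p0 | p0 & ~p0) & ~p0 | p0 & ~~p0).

~p0

~((p0 | p0 & ~p0) & ~p0 | p0 & ~~p0)
= ~((p0 | p0 & ~p0) & ~p0 | p0 & p0)   — double negation
= ~(p0 & ~p0 | p0 & p0)   — complement / identity
= ~p0   — distribution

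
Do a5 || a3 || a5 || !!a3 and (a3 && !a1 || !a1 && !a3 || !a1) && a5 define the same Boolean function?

No

E1: a5 || a3 || a5 || !!a3
    = a5 || a3 || a5 || a3
    = a5 || a3
E2: (a3 && !a1 || !a1 && !a3 || !a1) && a5
    = (!a1 || !a1) && a5
    = !a1 && a5
These differ: at a1=1, a3=1, a5=0, E1 = 1 but E2 = 0.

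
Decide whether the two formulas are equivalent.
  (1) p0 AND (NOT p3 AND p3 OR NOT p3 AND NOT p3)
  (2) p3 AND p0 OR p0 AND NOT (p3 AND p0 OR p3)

E1: p0 AND (NOT p3 AND p3 OR NOT p3 AND NOT p3)
    = p0 AND NOT p3
E2: p3 AND p0 OR p0 AND NOT (p3 AND p0 OR p3)
    = p3 AND p0 OR p0 AND NOT p3
    = p0
These differ: at p0=1, p3=1, E1 = 0 but E2 = 1.

No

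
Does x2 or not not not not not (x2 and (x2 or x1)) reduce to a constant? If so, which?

yes, True

x2 or not not not not not (x2 and (x2 or x1))
= x2 or not not not (x2 and (x2 or x1))   [double negation]
= x2 or not not not x2   [absorption]
= x2 or not x2   [double negation]
= True   [complement]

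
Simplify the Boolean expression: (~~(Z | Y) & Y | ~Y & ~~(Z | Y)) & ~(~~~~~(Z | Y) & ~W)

Z | Y

(~~(Z | Y) & Y | ~Y & ~~(Z | Y)) & ~(~~~~~(Z | Y) & ~W)
= (~~(Z | Y) & Y | ~Y & ~~(Z | Y)) & (~~~~(Z | Y) | W)
= (~~(Z | Y) & Y | ~Y & ~~(Z | Y)) & (~~(Z | Y) | W)
= ~~(Z | Y) & (~~(Z | Y) | W)
= ~~(Z | Y)
= Z | Y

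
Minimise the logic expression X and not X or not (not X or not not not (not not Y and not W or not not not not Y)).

X and Y

X and not X or not (not X or not not not (not not Y and not W or not not not not Y))
= X and not X or X and not not (not not Y and not W or not not not not Y)   [De Morgan]
= X and not not (not not Y and not W or not not not not Y)   [complement / identity]
= X and not not (not not Y and not W or not not Y)   [double negation]
= X and not not not not Y   [absorption]
= X and not not Y   [double negation]
= X and Y   [double negation]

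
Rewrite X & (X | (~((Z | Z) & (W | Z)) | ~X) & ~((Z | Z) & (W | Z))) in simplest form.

X & (X | (~((Z | Z) & (W | Z)) | ~X) & ~((Z | Z) & (W | Z)))
= X & (X | ~((Z | Z) & (W | Z)))   — absorption
= X & (X | ~(Z & W | Z))   — distribution
= X & (X | ~Z)   — absorption
= X   — absorption

X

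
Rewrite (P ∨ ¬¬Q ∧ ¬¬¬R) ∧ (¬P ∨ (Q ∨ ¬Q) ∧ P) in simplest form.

(P ∨ ¬¬Q ∧ ¬¬¬R) ∧ (¬P ∨ (Q ∨ ¬Q) ∧ P)
= (P ∨ ¬¬Q ∧ ¬¬¬R) ∧ (¬P ∨ P)
= P ∨ ¬¬Q ∧ ¬¬¬R
= P ∨ ¬¬Q ∧ ¬R
= P ∨ Q ∧ ¬R

P ∨ Q ∧ ¬R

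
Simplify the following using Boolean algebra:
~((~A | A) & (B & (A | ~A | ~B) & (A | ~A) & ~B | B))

~B

~((~A | A) & (B & (A | ~A | ~B) & (A | ~A) & ~B | B))
= ~((~A | A) & (B & (A | ~A) & ~B | B))   (absorption)
= ~(B & (A | ~A) & ~B | B)   (complement / identity)
= ~(B & ~B | B)   (complement / identity)
= ~B   (complement / identity)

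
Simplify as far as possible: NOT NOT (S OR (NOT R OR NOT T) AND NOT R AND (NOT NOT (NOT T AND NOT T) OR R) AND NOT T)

S OR NOT R AND NOT T

NOT NOT (S OR (NOT R OR NOT T) AND NOT R AND (NOT NOT (NOT T AND NOT T) OR R) AND NOT T)
= NOT NOT (S OR (NOT R OR NOT T) AND NOT R AND (NOT (T OR T) OR R) AND NOT T)   (De Morgan)
= NOT NOT (S OR (NOT R OR NOT T) AND NOT R AND (NOT T OR R) AND NOT T)   (idempotence)
= NOT NOT (S OR (NOT R OR NOT T) AND NOT R AND NOT T)   (absorption)
= NOT NOT (S OR NOT R AND NOT T)   (absorption)
= S OR NOT R AND NOT T   (double negation)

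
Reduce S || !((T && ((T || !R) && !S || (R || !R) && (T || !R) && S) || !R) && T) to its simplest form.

S || !T

S || !((T && ((T || !R) && !S || (R || !R) && (T || !R) && S) || !R) && T)
= S || !((T && ((T || !R) && !S || (T || !R) && S) || !R) && T)
= S || !((T && (T || !R) || !R) && T)
= S || !((T || !R) && T)
= S || !T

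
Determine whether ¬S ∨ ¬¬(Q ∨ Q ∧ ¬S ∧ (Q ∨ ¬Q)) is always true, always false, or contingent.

¬S ∨ ¬¬(Q ∨ Q ∧ ¬S ∧ (Q ∨ ¬Q))
= ¬S ∨ Q ∨ Q ∧ ¬S ∧ (Q ∨ ¬Q)
= ¬S ∨ Q ∨ Q ∧ ¬S
= ¬S ∨ Q
This depends on Q, S, so it is not a constant.

contingent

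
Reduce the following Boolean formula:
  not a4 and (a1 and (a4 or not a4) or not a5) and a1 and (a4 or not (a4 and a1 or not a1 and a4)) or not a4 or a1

not a4 and (a1 and (a4 or not a4) or not a5) and a1 and (a4 or not (a4 and a1 or not a1 and a4)) or not a4 or a1
= not a4 and (a1 and (a4 or not a4) or not a5) and a1 and (a4 or not a4) or not a4 or a1
= not a4 and a1 and (a4 or not a4) or not a4 or a1
= not a4 and a1 or not a4 or a1
= not a4 or a1

not a4 or a1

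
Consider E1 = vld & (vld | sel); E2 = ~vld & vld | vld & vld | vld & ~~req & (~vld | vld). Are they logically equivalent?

Yes

E1: vld & (vld | sel)
    = vld   [absorption]
E2: ~vld & vld | vld & vld | vld & ~~req & (~vld | vld)
    = vld | vld & ~~req & (~vld | vld)   [distribution]
    = vld | vld & ~~req   [complement / identity]
    = vld | vld & req   [double negation]
    = vld   [absorption]
Both reduce to vld, so they are equivalent.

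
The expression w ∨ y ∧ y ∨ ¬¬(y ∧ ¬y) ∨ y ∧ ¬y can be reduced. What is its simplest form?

w ∨ y

w ∨ y ∧ y ∨ ¬¬(y ∧ ¬y) ∨ y ∧ ¬y
= w ∨ y ∧ y ∨ y ∧ ¬y ∨ y ∧ ¬y   (double negation)
= w ∨ y ∧ y ∨ y ∧ ¬y   (complement / identity)
= w ∨ y   (distribution)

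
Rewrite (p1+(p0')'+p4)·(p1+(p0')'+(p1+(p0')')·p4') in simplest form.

p1+p0

(p1+(p0')'+p4)·(p1+(p0')'+(p1+(p0')')·p4')
= (p1+(p0')'+p4)·(p1+(p0')')   (absorption)
= p1+(p0')'   (absorption)
= p1+p0   (double negation)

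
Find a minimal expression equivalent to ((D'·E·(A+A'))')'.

((D'·E·(A+A'))')'
= ((D'·E)')'
= D'·E

D'·E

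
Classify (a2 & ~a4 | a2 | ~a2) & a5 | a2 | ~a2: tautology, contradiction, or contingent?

tautology

(a2 & ~a4 | a2 | ~a2) & a5 | a2 | ~a2
= (a2 | ~a2) & a5 | a2 | ~a2
= a2 | ~a2
= 1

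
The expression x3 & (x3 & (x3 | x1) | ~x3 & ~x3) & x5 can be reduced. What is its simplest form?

x3 & (x3 & (x3 | x1) | ~x3 & ~x3) & x5
= x3 & (x3 | ~x3 & ~x3) & x5
= x3 & (x3 | ~x3) & x5
= x3 & x5

x3 & x5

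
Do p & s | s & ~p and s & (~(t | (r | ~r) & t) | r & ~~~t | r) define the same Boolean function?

No

E1: p & s | s & ~p
    = s   [distribution]
E2: s & (~(t | (r | ~r) & t) | r & ~~~t | r)
    = s & (~(t | t) | r & ~~~t | r)   [complement / identity]
    = s & (~(t | t) | r & ~t | r)   [double negation]
    = s & (~(t | t) | r)   [absorption]
    = s & (~t | r)   [idempotence]
These differ: at p=0, r=0, s=1, t=1, E1 = 1 but E2 = 0.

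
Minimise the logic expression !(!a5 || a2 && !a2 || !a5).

!(!a5 || a2 && !a2 || !a5)
= !(!a5 || !a5)
= !!a5
= a5

a5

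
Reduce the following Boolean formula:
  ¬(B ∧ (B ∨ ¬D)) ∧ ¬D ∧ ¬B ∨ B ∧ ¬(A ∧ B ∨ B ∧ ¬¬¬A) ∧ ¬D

¬B ∧ ¬D

¬(B ∧ (B ∨ ¬D)) ∧ ¬D ∧ ¬B ∨ B ∧ ¬(A ∧ B ∨ B ∧ ¬¬¬A) ∧ ¬D
= ¬(B ∧ (B ∨ ¬D)) ∧ ¬D ∧ ¬B ∨ B ∧ ¬(A ∧ B ∨ B ∧ ¬A) ∧ ¬D
= ¬(B ∧ (B ∨ ¬D)) ∧ ¬D ∧ ¬B ∨ B ∧ ¬B ∧ ¬D
= ¬B ∧ ¬D ∧ ¬B ∨ B ∧ ¬B ∧ ¬D
= ¬B ∧ ¬D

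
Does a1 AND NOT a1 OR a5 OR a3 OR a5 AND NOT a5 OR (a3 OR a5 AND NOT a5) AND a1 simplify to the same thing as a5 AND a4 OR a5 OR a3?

Yes

E1: a1 AND NOT a1 OR a5 OR a3 OR a5 AND NOT a5 OR (a3 OR a5 AND NOT a5) AND a1
    = a1 AND NOT a1 OR a5 OR a3 OR a5 AND NOT a5   [absorption]
    = a5 OR a3 OR a5 AND NOT a5   [complement / identity]
    = a5 OR a3   [complement / identity]
E2: a5 AND a4 OR a5 OR a3
    = a5 OR a3   [absorption]
Both reduce to a5 OR a3, so they are equivalent.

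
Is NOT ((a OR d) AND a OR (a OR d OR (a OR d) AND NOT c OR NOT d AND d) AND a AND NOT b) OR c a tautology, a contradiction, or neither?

neither

NOT ((a OR d) AND a OR (a OR d OR (a OR d) AND NOT c OR NOT d AND d) AND a AND NOT b) OR c
= NOT ((a OR d) AND a OR (a OR d OR (a OR d) AND NOT c) AND a AND NOT b) OR c   [complement / identity]
= NOT ((a OR d) AND a OR (a OR d) AND a AND NOT b) OR c   [absorption]
= NOT ((a OR d) AND a) OR c   [absorption]
= NOT a OR c   [absorption]
This depends on a, c, so it is not a constant.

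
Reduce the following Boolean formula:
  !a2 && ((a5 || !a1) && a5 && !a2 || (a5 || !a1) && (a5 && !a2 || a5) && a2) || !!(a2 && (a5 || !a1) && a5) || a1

a5 || a1

!a2 && ((a5 || !a1) && a5 && !a2 || (a5 || !a1) && (a5 && !a2 || a5) && a2) || !!(a2 && (a5 || !a1) && a5) || a1
= !a2 && ((a5 || !a1) && a5 && !a2 || (a5 || !a1) && a5 && a2) || !!(a2 && (a5 || !a1) && a5) || a1   [absorption]
= !a2 && (a5 || !a1) && a5 || !!(a2 && (a5 || !a1) && a5) || a1   [distribution]
= !a2 && (a5 || !a1) && a5 || a2 && (a5 || !a1) && a5 || a1   [double negation]
= (a5 || !a1) && a5 || a1   [distribution]
= a5 || a1   [absorption]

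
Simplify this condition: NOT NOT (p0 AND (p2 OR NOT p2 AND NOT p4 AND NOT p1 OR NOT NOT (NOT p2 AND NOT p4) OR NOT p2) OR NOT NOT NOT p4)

NOT NOT (p0 AND (p2 OR NOT p2 AND NOT p4 AND NOT p1 OR NOT NOT (NOT p2 AND NOT p4) OR NOT p2) OR NOT NOT NOT p4)
= NOT NOT (p0 AND (p2 OR NOT p2 AND NOT p4 AND NOT p1 OR NOT p2 AND NOT p4 OR NOT p2) OR NOT NOT NOT p4)   (double negation)
= NOT NOT (p0 AND (p2 OR NOT p2 AND NOT p4 OR NOT p2) OR NOT NOT NOT p4)   (absorption)
= p0 AND (p2 OR NOT p2 AND NOT p4 OR NOT p2) OR NOT NOT NOT p4   (double negation)
= p0 AND (p2 OR NOT p2) OR NOT NOT NOT p4   (absorption)
= p0 OR NOT NOT NOT p4   (complement / identity)
= p0 OR NOT p4   (double negation)

p0 OR NOT p4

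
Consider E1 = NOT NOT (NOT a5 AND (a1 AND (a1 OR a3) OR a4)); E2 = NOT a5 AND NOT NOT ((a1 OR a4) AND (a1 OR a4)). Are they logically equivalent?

E1: NOT NOT (NOT a5 AND (a1 AND (a1 OR a3) OR a4))
    = NOT a5 AND (a1 AND (a1 OR a3) OR a4)
    = NOT a5 AND (a1 OR a4)
E2: NOT a5 AND NOT NOT ((a1 OR a4) AND (a1 OR a4))
    = NOT a5 AND NOT NOT (a1 OR a4)
    = NOT a5 AND (a1 OR a4)
Both reduce to NOT a5 AND (a1 OR a4), so they are equivalent.

Yes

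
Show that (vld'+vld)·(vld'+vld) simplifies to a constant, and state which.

(vld'+vld)·(vld'+vld)
= vld'+vld
= 1

1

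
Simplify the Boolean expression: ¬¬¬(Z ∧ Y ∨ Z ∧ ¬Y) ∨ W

¬Z ∨ W

¬¬¬(Z ∧ Y ∨ Z ∧ ¬Y) ∨ W
= ¬¬¬Z ∨ W   (distribution)
= ¬Z ∨ W   (double negation)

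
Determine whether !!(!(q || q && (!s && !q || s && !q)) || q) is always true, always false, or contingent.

always true

!!(!(q || q && (!s && !q || s && !q)) || q)
= !!(!(q || q && !q) || q)   — distribution
= !(q || q && !q) || q   — double negation
= !q || q   — complement / identity
= true   — complement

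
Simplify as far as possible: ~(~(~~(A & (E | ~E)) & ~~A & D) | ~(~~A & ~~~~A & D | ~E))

A & D

~(~(~~(A & (E | ~E)) & ~~A & D) | ~(~~A & ~~~~A & D | ~E))
= ~~(A & (E | ~E)) & ~~A & D & (~~A & ~~~~A & D | ~E)
= ~~(A & (E | ~E)) & ~~A & D & (~~A & ~~A & D | ~E)
= ~~A & ~~A & D & (~~A & ~~A & D | ~E)
= ~~A & ~~A & D
= ~~A & D
= A & D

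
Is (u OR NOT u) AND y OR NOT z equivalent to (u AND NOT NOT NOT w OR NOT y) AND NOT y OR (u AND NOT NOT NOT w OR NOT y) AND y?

E1: (u OR NOT u) AND y OR NOT z
    = y OR NOT z
E2: (u AND NOT NOT NOT w OR NOT y) AND NOT y OR (u AND NOT NOT NOT w OR NOT y) AND y
    = u AND NOT NOT NOT w OR NOT y
    = u AND NOT w OR NOT y
These differ: at u=0, w=1, y=0, z=1, E1 = 0 but E2 = 1.

No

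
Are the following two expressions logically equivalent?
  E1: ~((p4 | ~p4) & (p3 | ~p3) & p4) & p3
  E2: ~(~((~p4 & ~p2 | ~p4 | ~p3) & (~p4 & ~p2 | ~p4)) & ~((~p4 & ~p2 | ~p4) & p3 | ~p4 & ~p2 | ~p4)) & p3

E1: ~((p4 | ~p4) & (p3 | ~p3) & p4) & p3
    = ~((p4 | ~p4) & p4) & p3   [complement / identity]
    = ~p4 & p3   [complement / identity]
E2: ~(~((~p4 & ~p2 | ~p4 | ~p3) & (~p4 & ~p2 | ~p4)) & ~((~p4 & ~p2 | ~p4) & p3 | ~p4 & ~p2 | ~p4)) & p3
    = ~(~((~p4 & ~p2 | ~p4 | ~p3) & (~p4 & ~p2 | ~p4)) & ~(~p4 & ~p2 | ~p4)) & p3   [absorption]
    = ((~p4 & ~p2 | ~p4 | ~p3) & (~p4 & ~p2 | ~p4) | ~p4 & ~p2 | ~p4) & p3   [De Morgan]
    = (~p4 & ~p2 | ~p4 | ~p4 & ~p2 | ~p4) & p3   [absorption]
    = (~p4 & ~p2 | ~p4) & p3   [idempotence]
    = ~p4 & p3   [absorption]
Both reduce to ~p4 & p3, so they are equivalent.

Yes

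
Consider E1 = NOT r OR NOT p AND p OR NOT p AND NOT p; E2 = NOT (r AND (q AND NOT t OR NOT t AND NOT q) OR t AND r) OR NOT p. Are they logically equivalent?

E1: NOT r OR NOT p AND p OR NOT p AND NOT p
    = NOT r OR NOT p   (distribution)
E2: NOT (r AND (q AND NOT t OR NOT t AND NOT q) OR t AND r) OR NOT p
    = NOT (r AND NOT t OR t AND r) OR NOT p   (distribution)
    = NOT r OR NOT p   (distribution)
Both reduce to NOT r OR NOT p, so they are equivalent.

Yes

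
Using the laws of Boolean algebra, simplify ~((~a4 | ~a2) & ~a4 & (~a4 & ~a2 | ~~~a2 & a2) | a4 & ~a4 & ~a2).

a4 | a2

~((~a4 | ~a2) & ~a4 & (~a4 & ~a2 | ~~~a2 & a2) | a4 & ~a4 & ~a2)
= ~((~a4 | ~a2) & ~a4 & (~a4 & ~a2 | ~a2 & a2) | a4 & ~a4 & ~a2)   [double negation]
= ~((~a4 | ~a2) & ~a4 & ~a4 & ~a2 | a4 & ~a4 & ~a2)   [complement / identity]
= ~(~a4 & ~a4 & ~a2 | a4 & ~a4 & ~a2)   [absorption]
= ~(~a4 & ~a2)   [distribution]
= a4 | a2   [De Morgan]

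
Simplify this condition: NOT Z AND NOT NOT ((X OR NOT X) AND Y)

NOT Z AND Y

NOT Z AND NOT NOT ((X OR NOT X) AND Y)
= NOT Z AND NOT NOT Y   [complement / identity]
= NOT Z AND Y   [double negation]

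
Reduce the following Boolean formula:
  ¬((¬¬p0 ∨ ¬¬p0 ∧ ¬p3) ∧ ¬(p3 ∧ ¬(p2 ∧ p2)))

¬p0 ∨ p3 ∧ ¬p2

¬((¬¬p0 ∨ ¬¬p0 ∧ ¬p3) ∧ ¬(p3 ∧ ¬(p2 ∧ p2)))
= ¬(¬¬p0 ∧ ¬(p3 ∧ ¬(p2 ∧ p2)))
= ¬p0 ∨ p3 ∧ ¬(p2 ∧ p2)
= ¬p0 ∨ p3 ∧ ¬p2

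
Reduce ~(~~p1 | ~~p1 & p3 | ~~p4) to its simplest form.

~p1 & ~p4

~(~~p1 | ~~p1 & p3 | ~~p4)
= ~(~~p1 | ~~p4)
= ~p1 & ~p4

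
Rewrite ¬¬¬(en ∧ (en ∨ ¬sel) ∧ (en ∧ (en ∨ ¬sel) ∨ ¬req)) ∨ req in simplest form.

¬en ∨ req

¬¬¬(en ∧ (en ∨ ¬sel) ∧ (en ∧ (en ∨ ¬sel) ∨ ¬req)) ∨ req
= ¬¬¬(en ∧ (en ∨ ¬sel)) ∨ req   [absorption]
= ¬¬¬en ∨ req   [absorption]
= ¬en ∨ req   [double negation]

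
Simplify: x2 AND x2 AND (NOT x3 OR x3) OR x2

x2

x2 AND x2 AND (NOT x3 OR x3) OR x2
= x2 AND x2 OR x2   (complement / identity)
= x2 OR x2   (idempotence)
= x2   (idempotence)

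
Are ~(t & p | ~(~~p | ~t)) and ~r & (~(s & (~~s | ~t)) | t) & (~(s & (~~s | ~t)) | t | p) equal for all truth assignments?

E1: ~(t & p | ~(~~p | ~t))
    = ~(t & p | ~p & t)   (De Morgan)
    = ~t   (distribution)
E2: ~r & (~(s & (~~s | ~t)) | t) & (~(s & (~~s | ~t)) | t | p)
    = ~r & (~(s & (~~s | ~t)) | t)   (absorption)
    = ~r & (~(s & (s | ~t)) | t)   (double negation)
    = ~r & (~s | t)   (absorption)
These differ: at p=0, r=1, s=1, t=0, E1 = 1 but E2 = 0.

No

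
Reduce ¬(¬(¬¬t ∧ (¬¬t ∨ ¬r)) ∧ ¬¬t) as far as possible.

¬(¬(¬¬t ∧ (¬¬t ∨ ¬r)) ∧ ¬¬t)
= ¬(¬¬¬t ∧ ¬¬t)   (absorption)
= ¬(¬t ∧ ¬¬t)   (double negation)
= t ∨ ¬t   (De Morgan)
= True   (complement)

True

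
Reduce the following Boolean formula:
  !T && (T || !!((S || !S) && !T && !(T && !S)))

!T

!T && (T || !!((S || !S) && !T && !(T && !S)))
= !T && (T || !!(!T && !(T && !S)))   [complement / identity]
= !T && (T || !(T || T && !S))   [De Morgan]
= !T && (T || !T)   [absorption]
= !T   [complement / identity]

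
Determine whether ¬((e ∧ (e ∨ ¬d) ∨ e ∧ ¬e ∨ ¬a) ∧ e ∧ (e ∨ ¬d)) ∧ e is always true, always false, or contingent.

¬((e ∧ (e ∨ ¬d) ∨ e ∧ ¬e ∨ ¬a) ∧ e ∧ (e ∨ ¬d)) ∧ e
= ¬((e ∧ (e ∨ ¬d) ∨ ¬a) ∧ e ∧ (e ∨ ¬d)) ∧ e
= ¬(e ∧ (e ∨ ¬d)) ∧ e
= ¬e ∧ e
= False

always false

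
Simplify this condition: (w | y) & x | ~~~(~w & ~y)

w | y

(w | y) & x | ~~~(~w & ~y)
= (w | y) & x | ~(~w & ~y)   — double negation
= (w | y) & x | w | y   — De Morgan
= w | y   — absorption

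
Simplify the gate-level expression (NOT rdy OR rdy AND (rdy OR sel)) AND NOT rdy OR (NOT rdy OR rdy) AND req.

NOT rdy OR req

(NOT rdy OR rdy AND (rdy OR sel)) AND NOT rdy OR (NOT rdy OR rdy) AND req
= (NOT rdy OR rdy) AND NOT rdy OR (NOT rdy OR rdy) AND req   [absorption]
= (NOT rdy OR req) AND (NOT rdy OR rdy)   [distribution]
= NOT rdy OR req   [complement / identity]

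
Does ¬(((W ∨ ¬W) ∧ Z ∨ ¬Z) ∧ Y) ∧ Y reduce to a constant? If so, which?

yes, False

¬(((W ∨ ¬W) ∧ Z ∨ ¬Z) ∧ Y) ∧ Y
= ¬((Z ∨ ¬Z) ∧ Y) ∧ Y   — complement / identity
= ¬Y ∧ Y   — complement / identity
= False   — complement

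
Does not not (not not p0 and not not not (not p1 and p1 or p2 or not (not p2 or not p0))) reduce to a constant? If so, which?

no

not not (not not p0 and not not not (not p1 and p1 or p2 or not (not p2 or not p0)))
= not not (not not p0 and not not not (p2 or not (not p2 or not p0)))   [complement / identity]
= not (not p0 or not not (p2 or not (not p2 or not p0)))   [De Morgan]
= not (not p0 or not not (p2 or p2 and p0))   [De Morgan]
= p0 and not (p2 or p2 and p0)   [De Morgan]
= p0 and not p2   [absorption]
This depends on p0, p2, so it is not a constant.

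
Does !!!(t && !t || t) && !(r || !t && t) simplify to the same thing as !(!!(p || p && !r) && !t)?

E1: !!!(t && !t || t) && !(r || !t && t)
    = !!!(t && !t || t) && !r   — complement / identity
    = !!!t && !r   — complement / identity
    = !t && !r   — double negation
E2: !(!!(p || p && !r) && !t)
    = !(p || p && !r) || t   — De Morgan
    = !p || t   — absorption
These differ: at p=0, r=1, t=1, E1 = 0 but E2 = 1.

No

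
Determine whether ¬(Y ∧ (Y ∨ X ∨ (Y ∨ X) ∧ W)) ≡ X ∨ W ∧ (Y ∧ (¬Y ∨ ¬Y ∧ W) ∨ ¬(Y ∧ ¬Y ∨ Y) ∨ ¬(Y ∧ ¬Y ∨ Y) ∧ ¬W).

No

E1: ¬(Y ∧ (Y ∨ X ∨ (Y ∨ X) ∧ W))
    = ¬(Y ∧ (Y ∨ X))   [absorption]
    = ¬Y   [absorption]
E2: X ∨ W ∧ (Y ∧ (¬Y ∨ ¬Y ∧ W) ∨ ¬(Y ∧ ¬Y ∨ Y) ∨ ¬(Y ∧ ¬Y ∨ Y) ∧ ¬W)
    = X ∨ W ∧ (Y ∧ ¬Y ∨ ¬(Y ∧ ¬Y ∨ Y) ∨ ¬(Y ∧ ¬Y ∨ Y) ∧ ¬W)   [absorption]
    = X ∨ W ∧ (Y ∧ ¬Y ∨ ¬(Y ∧ ¬Y ∨ Y))   [absorption]
    = X ∨ W ∧ (Y ∧ ¬Y ∨ ¬Y)   [complement / identity]
    = X ∨ W ∧ ¬Y   [complement / identity]
These differ: at W=0, X=1, Y=1, E1 = 0 but E2 = 1.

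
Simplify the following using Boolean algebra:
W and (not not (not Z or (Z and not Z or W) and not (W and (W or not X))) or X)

W and (not Z or X)

W and (not not (not Z or (Z and not Z or W) and not (W and (W or not X))) or X)
= W and (not not (not Z or W and not (W and (W or not X))) or X)
= W and (not not (not Z or W and not W) or X)
= W and (not not not Z or X)
= W and (not Z or X)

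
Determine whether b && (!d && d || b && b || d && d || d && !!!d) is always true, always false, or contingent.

b && (!d && d || b && b || d && d || d && !!!d)
= b && (b && b || d && d || d && !!!d)   — complement / identity
= b && (b && b || d && d || d && !d)   — double negation
= b && (b && b || d)   — distribution
= b && (b || d)   — idempotence
= b   — absorption
This depends on b, so it is not a constant.

contingent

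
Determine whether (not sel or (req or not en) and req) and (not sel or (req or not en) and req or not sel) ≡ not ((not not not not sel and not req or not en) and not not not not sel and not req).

Yes

E1: (not sel or (req or not en) and req) and (not sel or (req or not en) and req or not sel)
    = not sel or (req or not en) and req   [absorption]
    = not sel or req   [absorption]
E2: not ((not not not not sel and not req or not en) and not not not not sel and not req)
    = not (not not not not sel and not req)   [absorption]
    = not (not not sel and not req)   [double negation]
    = not sel or req   [De Morgan]
Both reduce to not sel or req, so they are equivalent.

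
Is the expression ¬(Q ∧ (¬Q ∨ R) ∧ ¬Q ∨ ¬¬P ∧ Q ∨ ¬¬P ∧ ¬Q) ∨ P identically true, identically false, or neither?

¬(Q ∧ (¬Q ∨ R) ∧ ¬Q ∨ ¬¬P ∧ Q ∨ ¬¬P ∧ ¬Q) ∨ P
= ¬(Q ∧ ¬Q ∨ ¬¬P ∧ Q ∨ ¬¬P ∧ ¬Q) ∨ P   — absorption
= ¬(Q ∧ ¬Q ∨ ¬¬P) ∨ P   — distribution
= ¬(Q ∧ ¬Q ∨ P) ∨ P   — double negation
= ¬P ∨ P   — complement / identity
= True   — complement

identically true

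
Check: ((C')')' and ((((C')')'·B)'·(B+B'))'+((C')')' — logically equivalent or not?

E1: ((C')')'
    = C'   [double negation]
E2: ((((C')')'·B)'·(B+B'))'+((C')')'
    = ((((C')')'·B)')'+((C')')'   [complement / identity]
    = ((C')')'·B+((C')')'   [double negation]
    = ((C')')'   [absorption]
    = C'   [double negation]
Both reduce to C', so they are equivalent.

Yes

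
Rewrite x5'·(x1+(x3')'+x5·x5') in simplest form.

x5'·(x1+x3)

x5'·(x1+(x3')'+x5·x5')
= x5'·(x1+(x3')')   [complement / identity]
= x5'·(x1+x3)   [double negation]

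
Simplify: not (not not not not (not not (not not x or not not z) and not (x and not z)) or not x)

not z and x

not (not not not not (not not (not not x or not not z) and not (x and not z)) or not x)
= not (not not not not (not (not x and not z) and not (x and not z)) or not x)   (De Morgan)
= not (not not not (not x and not z or x and not z) or not x)   (De Morgan)
= not (not not not not z or not x)   (distribution)
= not (not not z or not x)   (double negation)
= not z and x   (De Morgan)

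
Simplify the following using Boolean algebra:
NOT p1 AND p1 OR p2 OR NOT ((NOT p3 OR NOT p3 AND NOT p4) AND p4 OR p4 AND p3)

p2 OR NOT p4

NOT p1 AND p1 OR p2 OR NOT ((NOT p3 OR NOT p3 AND NOT p4) AND p4 OR p4 AND p3)
= NOT p1 AND p1 OR p2 OR NOT (NOT p3 AND p4 OR p4 AND p3)   (absorption)
= NOT p1 AND p1 OR p2 OR NOT p4   (distribution)
= p2 OR NOT p4   (complement / identity)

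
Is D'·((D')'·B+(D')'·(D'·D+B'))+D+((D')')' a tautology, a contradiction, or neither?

D'·((D')'·B+(D')'·(D'·D+B'))+D+((D')')'
= D'·((D')'·B+(D')'·B')+D+((D')')'   — complement / identity
= D'·(D')'+D+((D')')'   — distribution
= D'·D+D+((D')')'   — double negation
= D+((D')')'   — complement / identity
= D+D'   — double negation
= 1   — complement

tautology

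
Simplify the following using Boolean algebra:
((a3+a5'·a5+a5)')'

a3+a5

((a3+a5'·a5+a5)')'
= ((a3+a5)')'   [complement / identity]
= a3+a5   [double negation]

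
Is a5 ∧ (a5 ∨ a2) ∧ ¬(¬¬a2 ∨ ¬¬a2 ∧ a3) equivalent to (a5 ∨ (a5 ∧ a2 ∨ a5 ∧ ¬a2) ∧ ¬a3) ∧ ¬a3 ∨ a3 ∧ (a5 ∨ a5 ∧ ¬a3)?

E1: a5 ∧ (a5 ∨ a2) ∧ ¬(¬¬a2 ∨ ¬¬a2 ∧ a3)
    = a5 ∧ (a5 ∨ a2) ∧ ¬¬¬a2   (absorption)
    = a5 ∧ ¬¬¬a2   (absorption)
    = a5 ∧ ¬a2   (double negation)
E2: (a5 ∨ (a5 ∧ a2 ∨ a5 ∧ ¬a2) ∧ ¬a3) ∧ ¬a3 ∨ a3 ∧ (a5 ∨ a5 ∧ ¬a3)
    = (a5 ∨ a5 ∧ ¬a3) ∧ ¬a3 ∨ a3 ∧ (a5 ∨ a5 ∧ ¬a3)   (distribution)
    = a5 ∨ a5 ∧ ¬a3   (distribution)
    = a5   (absorption)
These differ: at a2=1, a3=0, a5=1, E1 = 0 but E2 = 1.

No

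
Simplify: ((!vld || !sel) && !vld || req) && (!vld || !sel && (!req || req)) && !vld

!vld

((!vld || !sel) && !vld || req) && (!vld || !sel && (!req || req)) && !vld
= ((!vld || !sel) && !vld || req) && (!vld || !sel) && !vld
= (!vld || !sel) && !vld
= !vld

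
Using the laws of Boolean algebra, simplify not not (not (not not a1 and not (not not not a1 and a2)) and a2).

not not (not (not not a1 and not (not not not a1 and a2)) and a2)
= not not ((not a1 or not not not a1 and a2) and a2)   — De Morgan
= not not ((not a1 or not a1 and a2) and a2)   — double negation
= (not a1 or not a1 and a2) and a2   — double negation
= not a1 and a2   — absorption

not a1 and a2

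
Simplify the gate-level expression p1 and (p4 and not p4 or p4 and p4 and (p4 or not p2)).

p1 and (p4 and not p4 or p4 and p4 and (p4 or not p2))
= p1 and (p4 and not p4 or p4 and p4)   — absorption
= p1 and p4   — distribution

p1 and p4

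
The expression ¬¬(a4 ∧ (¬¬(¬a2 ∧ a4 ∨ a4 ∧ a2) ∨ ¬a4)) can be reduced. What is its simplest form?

¬¬(a4 ∧ (¬¬(¬a2 ∧ a4 ∨ a4 ∧ a2) ∨ ¬a4))
= a4 ∧ (¬¬(¬a2 ∧ a4 ∨ a4 ∧ a2) ∨ ¬a4)   — double negation
= a4 ∧ (¬a2 ∧ a4 ∨ a4 ∧ a2 ∨ ¬a4)   — double negation
= a4 ∧ (a4 ∨ ¬a4)   — distribution
= a4   — complement / identity

a4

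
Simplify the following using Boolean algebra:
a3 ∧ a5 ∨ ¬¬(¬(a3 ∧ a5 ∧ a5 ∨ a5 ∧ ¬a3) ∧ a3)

a3 ∧ a5 ∨ ¬¬(¬(a3 ∧ a5 ∧ a5 ∨ a5 ∧ ¬a3) ∧ a3)
= a3 ∧ a5 ∨ ¬(a3 ∧ a5 ∧ a5 ∨ a5 ∧ ¬a3) ∧ a3
= a3 ∧ a5 ∨ ¬(a3 ∧ a5 ∨ a5 ∧ ¬a3) ∧ a3
= a3 ∧ a5 ∨ ¬a5 ∧ a3
= a3

a3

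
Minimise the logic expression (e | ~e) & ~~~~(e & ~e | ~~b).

b

(e | ~e) & ~~~~(e & ~e | ~~b)
= (e | ~e) & ~~~~~~b
= (e | ~e) & ~~~~b
= ~~~~b
= ~~b
= b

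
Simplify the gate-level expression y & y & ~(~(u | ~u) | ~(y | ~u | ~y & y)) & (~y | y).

y & y & ~(~(u | ~u) | ~(y | ~u | ~y & y)) & (~y | y)
= y & y & ~(~(u | ~u) | ~(y | ~u | ~y & y))   [complement / identity]
= y & y & ~(~(u | ~u) | ~(y | ~u))   [complement / identity]
= y & y & (u | ~u) & (y | ~u)   [De Morgan]
= y & y & (y | ~u)   [complement / identity]
= y & y   [absorption]
= y   [idempotence]

y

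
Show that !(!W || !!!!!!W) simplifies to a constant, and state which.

false

!(!W || !!!!!!W)
= !(!W || !!!!W)
= W && !!!W
= W && !W
= false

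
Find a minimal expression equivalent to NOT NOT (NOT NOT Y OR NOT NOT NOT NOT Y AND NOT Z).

NOT NOT (NOT NOT Y OR NOT NOT NOT NOT Y AND NOT Z)
= NOT NOT Y OR NOT NOT NOT NOT Y AND NOT Z   [double negation]
= NOT NOT Y OR NOT NOT Y AND NOT Z   [double negation]
= NOT NOT Y   [absorption]
= Y   [double negation]

Y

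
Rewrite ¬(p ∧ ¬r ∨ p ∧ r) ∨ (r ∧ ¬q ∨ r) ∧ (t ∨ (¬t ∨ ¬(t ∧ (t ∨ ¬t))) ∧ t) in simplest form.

¬p ∨ r ∧ t

¬(p ∧ ¬r ∨ p ∧ r) ∨ (r ∧ ¬q ∨ r) ∧ (t ∨ (¬t ∨ ¬(t ∧ (t ∨ ¬t))) ∧ t)
= ¬p ∨ (r ∧ ¬q ∨ r) ∧ (t ∨ (¬t ∨ ¬(t ∧ (t ∨ ¬t))) ∧ t)
= ¬p ∨ r ∧ (t ∨ (¬t ∨ ¬(t ∧ (t ∨ ¬t))) ∧ t)
= ¬p ∨ r ∧ (t ∨ (¬t ∨ ¬t) ∧ t)
= ¬p ∨ r ∧ (t ∨ ¬t ∧ t)
= ¬p ∨ r ∧ t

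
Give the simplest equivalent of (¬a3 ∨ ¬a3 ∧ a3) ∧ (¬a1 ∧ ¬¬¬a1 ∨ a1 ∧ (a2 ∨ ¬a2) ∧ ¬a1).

¬a3 ∧ ¬a1

(¬a3 ∨ ¬a3 ∧ a3) ∧ (¬a1 ∧ ¬¬¬a1 ∨ a1 ∧ (a2 ∨ ¬a2) ∧ ¬a1)
= (¬a3 ∨ ¬a3 ∧ a3) ∧ (¬a1 ∧ ¬¬¬a1 ∨ a1 ∧ ¬a1)
= (¬a3 ∨ ¬a3 ∧ a3) ∧ (¬a1 ∧ ¬a1 ∨ a1 ∧ ¬a1)
= (¬a3 ∨ ¬a3 ∧ a3) ∧ ¬a1
= ¬a3 ∧ ¬a1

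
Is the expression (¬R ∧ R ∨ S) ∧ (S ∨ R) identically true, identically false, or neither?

neither

(¬R ∧ R ∨ S) ∧ (S ∨ R)
= S ∧ (S ∨ R)
= S
This depends on S, so it is not a constant.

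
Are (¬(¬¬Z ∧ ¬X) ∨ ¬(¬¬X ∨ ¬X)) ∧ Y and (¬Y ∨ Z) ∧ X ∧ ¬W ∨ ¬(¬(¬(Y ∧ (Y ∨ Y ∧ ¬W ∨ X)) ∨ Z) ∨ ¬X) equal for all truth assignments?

E1: (¬(¬¬Z ∧ ¬X) ∨ ¬(¬¬X ∨ ¬X)) ∧ Y
    = (¬(¬¬Z ∧ ¬X) ∨ ¬X ∧ X) ∧ Y   — De Morgan
    = (¬Z ∨ X ∨ ¬X ∧ X) ∧ Y   — De Morgan
    = (¬Z ∨ X) ∧ Y   — complement / identity
E2: (¬Y ∨ Z) ∧ X ∧ ¬W ∨ ¬(¬(¬(Y ∧ (Y ∨ Y ∧ ¬W ∨ X)) ∨ Z) ∨ ¬X)
    = (¬Y ∨ Z) ∧ X ∧ ¬W ∨ (¬(Y ∧ (Y ∨ Y ∧ ¬W ∨ X)) ∨ Z) ∧ X   — De Morgan
    = (¬Y ∨ Z) ∧ X ∧ ¬W ∨ (¬(Y ∧ (Y ∨ X)) ∨ Z) ∧ X   — absorption
    = (¬Y ∨ Z) ∧ X ∧ ¬W ∨ (¬Y ∨ Z) ∧ X   — absorption
    = (¬Y ∨ Z) ∧ X   — absorption
These differ: at W=1, X=1, Y=0, Z=1, E1 = 0 but E2 = 1.

No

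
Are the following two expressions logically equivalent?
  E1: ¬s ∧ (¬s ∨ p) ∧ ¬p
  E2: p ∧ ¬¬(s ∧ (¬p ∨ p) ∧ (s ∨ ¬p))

No

E1: ¬s ∧ (¬s ∨ p) ∧ ¬p
    = ¬s ∧ ¬p
E2: p ∧ ¬¬(s ∧ (¬p ∨ p) ∧ (s ∨ ¬p))
    = p ∧ ¬¬(s ∧ (s ∨ ¬p))
    = p ∧ s ∧ (s ∨ ¬p)
    = p ∧ s
These differ: at p=0, s=0, E1 = 1 but E2 = 0.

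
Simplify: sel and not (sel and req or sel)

False

sel and not (sel and req or sel)
= sel and not sel   [absorption]
= False   [complement]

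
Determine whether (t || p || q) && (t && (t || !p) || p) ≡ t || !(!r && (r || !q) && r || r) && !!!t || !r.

No

E1: (t || p || q) && (t && (t || !p) || p)
    = (t || p || q) && (t || p)   (absorption)
    = t || p   (absorption)
E2: t || !(!r && (r || !q) && r || r) && !!!t || !r
    = t || !(!r && r || r) && !!!t || !r   (absorption)
    = t || !(!r && r || r) && !t || !r   (double negation)
    = t || !r && !t || !r   (complement / identity)
    = t || !r   (absorption)
These differ: at p=1, q=0, r=1, t=0, E1 = 1 but E2 = 0.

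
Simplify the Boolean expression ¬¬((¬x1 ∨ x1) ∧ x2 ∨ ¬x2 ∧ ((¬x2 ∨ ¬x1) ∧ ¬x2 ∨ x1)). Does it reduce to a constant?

¬¬((¬x1 ∨ x1) ∧ x2 ∨ ¬x2 ∧ ((¬x2 ∨ ¬x1) ∧ ¬x2 ∨ x1))
= ¬¬((¬x1 ∨ x1) ∧ x2 ∨ ¬x2 ∧ (¬x2 ∨ x1))
= (¬x1 ∨ x1) ∧ x2 ∨ ¬x2 ∧ (¬x2 ∨ x1)
= (¬x1 ∨ x1) ∧ x2 ∨ ¬x2
= x2 ∨ ¬x2
= True

True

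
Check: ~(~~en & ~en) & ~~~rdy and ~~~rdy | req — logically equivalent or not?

No

E1: ~(~~en & ~en) & ~~~rdy
    = (~en | en) & ~~~rdy
    = (~en | en) & ~rdy
    = ~rdy
E2: ~~~rdy | req
    = ~rdy | req
These differ: at en=0, rdy=1, req=1, E1 = 0 but E2 = 1.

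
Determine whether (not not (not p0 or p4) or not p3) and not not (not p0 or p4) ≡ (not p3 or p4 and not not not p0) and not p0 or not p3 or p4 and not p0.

No

E1: (not not (not p0 or p4) or not p3) and not not (not p0 or p4)
    = not not (not p0 or p4)
    = not p0 or p4
E2: (not p3 or p4 and not not not p0) and not p0 or not p3 or p4 and not p0
    = (not p3 or p4 and not p0) and not p0 or not p3 or p4 and not p0
    = not p3 or p4 and not p0
These differ: at p0=1, p3=0, p4=0, E1 = 0 but E2 = 1.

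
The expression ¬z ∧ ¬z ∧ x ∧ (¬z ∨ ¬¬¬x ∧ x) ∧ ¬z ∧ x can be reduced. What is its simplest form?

¬z ∧ x

¬z ∧ ¬z ∧ x ∧ (¬z ∨ ¬¬¬x ∧ x) ∧ ¬z ∧ x
= ¬z ∧ ¬z ∧ x ∧ (¬z ∨ ¬x ∧ x) ∧ ¬z ∧ x   (double negation)
= ¬z ∧ ¬z ∧ x ∧ ¬z ∧ ¬z ∧ x   (complement / identity)
= ¬z ∧ ¬z ∧ x   (idempotence)
= ¬z ∧ x   (idempotence)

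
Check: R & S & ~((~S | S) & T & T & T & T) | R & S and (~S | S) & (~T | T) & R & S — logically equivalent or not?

E1: R & S & ~((~S | S) & T & T & T & T) | R & S
    = R & S & ~(T & T & T & T) | R & S   [complement / identity]
    = R & S & ~(T & T) | R & S   [idempotence]
    = R & S & ~T | R & S   [idempotence]
    = R & S   [absorption]
E2: (~S | S) & (~T | T) & R & S
    = (~S | S) & R & S   [complement / identity]
    = R & S   [complement / identity]
Both reduce to R & S, so they are equivalent.

Yes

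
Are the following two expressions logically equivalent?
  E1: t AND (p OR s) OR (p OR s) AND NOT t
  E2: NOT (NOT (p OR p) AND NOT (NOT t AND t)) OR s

Yes

E1: t AND (p OR s) OR (p OR s) AND NOT t
    = p OR s   — distribution
E2: NOT (NOT (p OR p) AND NOT (NOT t AND t)) OR s
    = p OR p OR NOT t AND t OR s   — De Morgan
    = p OR p OR s   — complement / identity
    = p OR s   — idempotence
Both reduce to p OR s, so they are equivalent.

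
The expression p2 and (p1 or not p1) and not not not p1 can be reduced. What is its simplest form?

p2 and not p1

p2 and (p1 or not p1) and not not not p1
= p2 and (p1 or not p1) and not p1   — double negation
= p2 and not p1   — complement / identity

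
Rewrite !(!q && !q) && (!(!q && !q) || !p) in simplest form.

!(!q && !q) && (!(!q && !q) || !p)
= !(!q && !q)   (absorption)
= q || q   (De Morgan)
= q   (idempotence)

q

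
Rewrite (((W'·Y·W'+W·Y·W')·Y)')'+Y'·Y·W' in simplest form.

Y·W'

(((W'·Y·W'+W·Y·W')·Y)')'+Y'·Y·W'
= ((Y·W'·Y)')'+Y'·Y·W'   (distribution)
= Y·W'·Y+Y'·Y·W'   (double negation)
= Y·W'   (distribution)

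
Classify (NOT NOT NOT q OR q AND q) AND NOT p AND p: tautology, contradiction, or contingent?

(NOT NOT NOT q OR q AND q) AND NOT p AND p
= (NOT q OR q AND q) AND NOT p AND p   — double negation
= (NOT q OR q) AND NOT p AND p   — idempotence
= NOT p AND p   — complement / identity
= FALSE   — complement

contradiction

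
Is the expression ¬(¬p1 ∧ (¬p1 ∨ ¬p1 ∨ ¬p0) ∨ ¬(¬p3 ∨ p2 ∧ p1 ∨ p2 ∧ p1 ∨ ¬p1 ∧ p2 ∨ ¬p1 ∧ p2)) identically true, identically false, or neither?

¬(¬p1 ∧ (¬p1 ∨ ¬p1 ∨ ¬p0) ∨ ¬(¬p3 ∨ p2 ∧ p1 ∨ p2 ∧ p1 ∨ ¬p1 ∧ p2 ∨ ¬p1 ∧ p2))
= ¬(¬p1 ∧ (¬p1 ∨ ¬p0) ∨ ¬(¬p3 ∨ p2 ∧ p1 ∨ p2 ∧ p1 ∨ ¬p1 ∧ p2 ∨ ¬p1 ∧ p2))   [idempotence]
= ¬(¬p1 ∧ (¬p1 ∨ ¬p0) ∨ ¬(¬p3 ∨ p2 ∧ p1 ∨ ¬p1 ∧ p2 ∨ ¬p1 ∧ p2))   [idempotence]
= ¬(¬p1 ∧ (¬p1 ∨ ¬p0) ∨ ¬(¬p3 ∨ p2 ∧ p1 ∨ ¬p1 ∧ p2))   [idempotence]
= ¬(¬p1 ∨ ¬(¬p3 ∨ p2 ∧ p1 ∨ ¬p1 ∧ p2))   [absorption]
= ¬(¬p1 ∨ ¬(¬p3 ∨ p2))   [distribution]
= p1 ∧ (¬p3 ∨ p2)   [De Morgan]
This depends on p1, p2, p3, so it is not a constant.

neither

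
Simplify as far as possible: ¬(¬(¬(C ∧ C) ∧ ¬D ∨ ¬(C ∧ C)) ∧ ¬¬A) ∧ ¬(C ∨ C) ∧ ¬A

¬C ∧ ¬A

¬(¬(¬(C ∧ C) ∧ ¬D ∨ ¬(C ∧ C)) ∧ ¬¬A) ∧ ¬(C ∨ C) ∧ ¬A
= ¬(¬¬(C ∧ C) ∧ ¬¬A) ∧ ¬(C ∨ C) ∧ ¬A   [absorption]
= ¬(¬¬C ∧ ¬¬A) ∧ ¬(C ∨ C) ∧ ¬A   [idempotence]
= (¬C ∨ ¬A) ∧ ¬(C ∨ C) ∧ ¬A   [De Morgan]
= (¬C ∨ ¬A) ∧ ¬C ∧ ¬A   [idempotence]
= ¬C ∧ ¬A   [absorption]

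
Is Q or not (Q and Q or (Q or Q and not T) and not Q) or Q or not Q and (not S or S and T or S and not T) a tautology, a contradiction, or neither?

Q or not (Q and Q or (Q or Q and not T) and not Q) or Q or not Q and (not S or S and T or S and not T)
= Q or not (Q and Q or Q and not Q) or Q or not Q and (not S or S and T or S and not T)
= Q or not (Q and Q or Q and not Q) or Q or not Q and (not S or S)
= Q or not (Q and Q or Q and not Q) or Q or not Q
= Q or not Q or Q or not Q
= Q or not Q
= True

tautology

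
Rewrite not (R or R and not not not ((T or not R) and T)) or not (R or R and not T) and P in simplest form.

not (R or R and not not not ((T or not R) and T)) or not (R or R and not T) and P
= not (R or R and not ((T or not R) and T)) or not (R or R and not T) and P   — double negation
= not (R or R and not T) or not (R or R and not T) and P   — absorption
= not (R or R and not T)   — absorption
= not R   — absorption

not R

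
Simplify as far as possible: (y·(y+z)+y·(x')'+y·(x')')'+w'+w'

(y·(y+z)+y·(x')'+y·(x')')'+w'+w'
= (y·(y+z)+y·(x')')'+w'+w'   (idempotence)
= (y+y·(x')')'+w'+w'   (absorption)
= (y+y·(x')')'+w'   (idempotence)
= (y+y·x)'+w'   (double negation)
= y'+w'   (absorption)

y'+w'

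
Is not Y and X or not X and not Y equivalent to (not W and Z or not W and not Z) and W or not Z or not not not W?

No

E1: not Y and X or not X and not Y
    = not Y   — distribution
E2: (not W and Z or not W and not Z) and W or not Z or not not not W
    = not W and W or not Z or not not not W   — distribution
    = not W and W or not Z or not W   — double negation
    = not Z or not W   — complement / identity
These differ: at W=0, X=0, Y=1, Z=0, E1 = 0 but E2 = 1.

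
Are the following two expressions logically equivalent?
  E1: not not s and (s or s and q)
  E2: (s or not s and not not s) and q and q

No

E1: not not s and (s or s and q)
    = not not s and s
    = s and s
    = s
E2: (s or not s and not not s) and q and q
    = (s or not s and s) and q and q
    = s and q and q
    = s and q
These differ: at q=0, s=1, E1 = 1 but E2 = 0.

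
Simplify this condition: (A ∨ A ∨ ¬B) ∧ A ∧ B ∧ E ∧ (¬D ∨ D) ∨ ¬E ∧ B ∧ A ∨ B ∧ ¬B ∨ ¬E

A ∧ B ∨ ¬E

(A ∨ A ∨ ¬B) ∧ A ∧ B ∧ E ∧ (¬D ∨ D) ∨ ¬E ∧ B ∧ A ∨ B ∧ ¬B ∨ ¬E
= (A ∨ ¬B) ∧ A ∧ B ∧ E ∧ (¬D ∨ D) ∨ ¬E ∧ B ∧ A ∨ B ∧ ¬B ∨ ¬E   (idempotence)
= (A ∨ ¬B) ∧ A ∧ B ∧ E ∧ (¬D ∨ D) ∨ ¬E ∧ B ∧ A ∨ ¬E   (complement / identity)
= (A ∨ ¬B) ∧ A ∧ B ∧ E ∨ ¬E ∧ B ∧ A ∨ ¬E   (complement / identity)
= A ∧ B ∧ E ∨ ¬E ∧ B ∧ A ∨ ¬E   (absorption)
= A ∧ (B ∧ E ∨ ¬E ∧ B) ∨ ¬E   (distribution)
= A ∧ B ∨ ¬E   (distribution)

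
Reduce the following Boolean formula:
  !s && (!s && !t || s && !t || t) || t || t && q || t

!s && (!s && !t || s && !t || t) || t || t && q || t
= !s && (!s && !t || s && !t || t) || t || t
= !s && (!t || t) || t || t
= !s || t || t
= !s || t

!s || t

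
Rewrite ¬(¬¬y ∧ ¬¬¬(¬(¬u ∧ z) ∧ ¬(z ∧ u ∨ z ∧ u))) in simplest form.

¬(¬¬y ∧ ¬¬¬(¬(¬u ∧ z) ∧ ¬(z ∧ u ∨ z ∧ u)))
= ¬y ∨ ¬¬(¬(¬u ∧ z) ∧ ¬(z ∧ u ∨ z ∧ u))   — De Morgan
= ¬y ∨ ¬(¬u ∧ z ∨ z ∧ u ∨ z ∧ u)   — De Morgan
= ¬y ∨ ¬(¬u ∧ z ∨ z ∧ u)   — idempotence
= ¬y ∨ ¬z   — distribution

¬y ∨ ¬z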